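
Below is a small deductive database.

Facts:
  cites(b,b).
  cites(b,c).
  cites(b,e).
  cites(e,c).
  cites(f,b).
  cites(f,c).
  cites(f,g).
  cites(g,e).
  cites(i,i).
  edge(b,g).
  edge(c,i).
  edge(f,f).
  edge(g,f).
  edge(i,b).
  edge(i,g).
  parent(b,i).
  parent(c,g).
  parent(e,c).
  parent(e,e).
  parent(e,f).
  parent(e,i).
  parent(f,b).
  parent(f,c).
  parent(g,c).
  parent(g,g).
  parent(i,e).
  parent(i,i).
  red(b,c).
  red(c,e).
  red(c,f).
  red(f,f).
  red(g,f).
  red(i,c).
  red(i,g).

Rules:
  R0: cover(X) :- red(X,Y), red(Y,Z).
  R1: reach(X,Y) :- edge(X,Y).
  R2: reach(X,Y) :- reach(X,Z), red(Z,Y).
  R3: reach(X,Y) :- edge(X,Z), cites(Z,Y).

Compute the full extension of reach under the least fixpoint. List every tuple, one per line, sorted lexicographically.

round 1: derive reach(b,g) via R1 from edge(b,g)
round 1: derive reach(c,i) via R1 from edge(c,i)
round 1: derive reach(f,f) via R1 from edge(f,f)
round 1: derive reach(g,f) via R1 from edge(g,f)
round 1: derive reach(i,b) via R1 from edge(i,b)
round 1: derive reach(i,g) via R1 from edge(i,g)
round 1: derive reach(b,e) via R3 from edge(b,g), cites(g,e)
round 1: derive reach(f,b) via R3 from edge(f,f), cites(f,b)
round 1: derive reach(f,c) via R3 from edge(f,f), cites(f,c)
round 1: derive reach(f,g) via R3 from edge(f,f), cites(f,g)
round 1: derive reach(g,b) via R3 from edge(g,f), cites(f,b)
round 1: derive reach(g,c) via R3 from edge(g,f), cites(f,c)
round 1: derive reach(g,g) via R3 from edge(g,f), cites(f,g)
round 1: derive reach(i,c) via R3 from edge(i,b), cites(b,c)
round 1: derive reach(i,e) via R3 from edge(i,b), cites(b,e)
round 2: derive reach(b,f) via R2 from reach(b,g), red(g,f)
round 2: derive reach(c,c) via R2 from reach(c,i), red(i,c)
round 2: derive reach(c,g) via R2 from reach(c,i), red(i,g)
round 2: derive reach(f,e) via R2 from reach(f,c), red(c,e)
round 2: derive reach(g,e) via R2 from reach(g,c), red(c,e)
round 2: derive reach(i,f) via R2 from reach(i,c), red(c,f)
round 3: derive reach(c,e) via R2 from reach(c,c), red(c,e)
round 3: derive reach(c,f) via R2 from reach(c,c), red(c,f)

reach(b,e)
reach(b,f)
reach(b,g)
reach(c,c)
reach(c,e)
reach(c,f)
reach(c,g)
reach(c,i)
reach(f,b)
reach(f,c)
reach(f,e)
reach(f,f)
reach(f,g)
reach(g,b)
reach(g,c)
reach(g,e)
reach(g,f)
reach(g,g)
reach(i,b)
reach(i,c)
reach(i,e)
reach(i,f)
reach(i,g)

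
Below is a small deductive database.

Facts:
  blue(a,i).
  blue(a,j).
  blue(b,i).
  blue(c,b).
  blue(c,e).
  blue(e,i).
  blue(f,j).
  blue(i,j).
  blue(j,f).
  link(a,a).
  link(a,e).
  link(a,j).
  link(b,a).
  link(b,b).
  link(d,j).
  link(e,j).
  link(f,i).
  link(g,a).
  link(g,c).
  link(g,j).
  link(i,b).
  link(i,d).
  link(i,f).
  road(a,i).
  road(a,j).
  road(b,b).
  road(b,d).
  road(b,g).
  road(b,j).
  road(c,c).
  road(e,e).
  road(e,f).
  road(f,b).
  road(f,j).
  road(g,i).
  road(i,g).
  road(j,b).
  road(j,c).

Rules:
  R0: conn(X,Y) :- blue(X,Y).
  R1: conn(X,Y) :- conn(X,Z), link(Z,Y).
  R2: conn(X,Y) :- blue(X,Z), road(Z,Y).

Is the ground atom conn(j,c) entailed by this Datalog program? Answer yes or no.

no

round 1: derive conn(a,i) via R0 from blue(a,i)
round 1: derive conn(a,j) via R0 from blue(a,j)
round 1: derive conn(b,i) via R0 from blue(b,i)
round 1: derive conn(c,b) via R0 from blue(c,b)
round 1: derive conn(c,e) via R0 from blue(c,e)
round 1: derive conn(e,i) via R0 from blue(e,i)
round 1: derive conn(f,j) via R0 from blue(f,j)
round 1: derive conn(i,j) via R0 from blue(i,j)
round 1: derive conn(j,f) via R0 from blue(j,f)
round 1: derive conn(a,b) via R2 from blue(a,j), road(j,b)
round 1: derive conn(a,c) via R2 from blue(a,j), road(j,c)
round 1: derive conn(a,g) via R2 from blue(a,i), road(i,g)
round 1: derive conn(b,g) via R2 from blue(b,i), road(i,g)
round 1: derive conn(c,d) via R2 from blue(c,b), road(b,d)
round 1: derive conn(c,f) via R2 from blue(c,e), road(e,f)
round 1: derive conn(c,g) via R2 from blue(c,b), road(b,g)
round 1: derive conn(c,j) via R2 from blue(c,b), road(b,j)
round 1: derive conn(e,g) via R2 from blue(e,i), road(i,g)
round 1: derive conn(f,b) via R2 from blue(f,j), road(j,b)
round 1: derive conn(f,c) via R2 from blue(f,j), road(j,c)
round 1: derive conn(i,b) via R2 from blue(i,j), road(j,b)
round 1: derive conn(i,c) via R2 from blue(i,j), road(j,c)
round 1: derive conn(j,b) via R2 from blue(j,f), road(f,b)
round 1: derive conn(j,j) via R2 from blue(j,f), road(f,j)
round 2: derive conn(a,a) via R1 from conn(a,b), link(b,a)
round 2: derive conn(a,d) via R1 from conn(a,i), link(i,d)
round 2: derive conn(a,f) via R1 from conn(a,i), link(i,f)
round 2: derive conn(b,a) via R1 from conn(b,g), link(g,a)
round 2: derive conn(b,b) via R1 from conn(b,i), link(i,b)
round 2: derive conn(b,c) via R1 from conn(b,g), link(g,c)
round 2: derive conn(b,d) via R1 from conn(b,i), link(i,d)
round 2: derive conn(b,f) via R1 from conn(b,i), link(i,f)
round 2: derive conn(b,j) via R1 from conn(b,g), link(g,j)
round 2: derive conn(c,a) via R1 from conn(c,b), link(b,a)
round 2: derive conn(c,c) via R1 from conn(c,g), link(g,c)
round 2: derive conn(c,i) via R1 from conn(c,f), link(f,i)
round 2: derive conn(e,a) via R1 from conn(e,g), link(g,a)
round 2: derive conn(e,b) via R1 from conn(e,i), link(i,b)
round 2: derive conn(e,c) via R1 from conn(e,g), link(g,c)
round 2: derive conn(e,d) via R1 from conn(e,i), link(i,d)
round 2: derive conn(e,f) via R1 from conn(e,i), link(i,f)
round 2: derive conn(e,j) via R1 from conn(e,g), link(g,j)
round 2: derive conn(f,a) via R1 from conn(f,b), link(b,a)
round 2: derive conn(i,a) via R1 from conn(i,b), link(b,a)
round 2: derive conn(j,a) via R1 from conn(j,b), link(b,a)
round 2: derive conn(j,i) via R1 from conn(j,f), link(f,i)
round 3: derive conn(a,e) via R1 from conn(a,a), link(a,e)
round 3: derive conn(b,e) via R1 from conn(b,a), link(a,e)
round 3: derive conn(e,e) via R1 from conn(e,a), link(a,e)
round 3: derive conn(f,e) via R1 from conn(f,a), link(a,e)
round 3: derive conn(i,e) via R1 from conn(i,a), link(a,e)
round 3: derive conn(j,d) via R1 from conn(j,i), link(i,d)
round 3: derive conn(j,e) via R1 from conn(j,a), link(a,e)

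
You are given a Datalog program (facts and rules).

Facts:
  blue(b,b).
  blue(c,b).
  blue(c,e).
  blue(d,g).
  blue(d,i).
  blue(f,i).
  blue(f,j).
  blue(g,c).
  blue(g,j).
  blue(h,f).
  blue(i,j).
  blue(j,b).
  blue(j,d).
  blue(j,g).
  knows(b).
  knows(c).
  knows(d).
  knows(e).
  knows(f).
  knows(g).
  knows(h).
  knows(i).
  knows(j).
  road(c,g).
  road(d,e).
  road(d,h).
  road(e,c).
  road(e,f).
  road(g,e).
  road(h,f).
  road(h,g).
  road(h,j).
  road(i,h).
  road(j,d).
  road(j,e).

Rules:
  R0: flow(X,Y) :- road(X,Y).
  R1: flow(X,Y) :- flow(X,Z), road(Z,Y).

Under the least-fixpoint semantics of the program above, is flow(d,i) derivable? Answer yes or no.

no

round 1: derive flow(c,g) via R0 from road(c,g)
round 1: derive flow(d,e) via R0 from road(d,e)
round 1: derive flow(d,h) via R0 from road(d,h)
round 1: derive flow(e,c) via R0 from road(e,c)
round 1: derive flow(e,f) via R0 from road(e,f)
round 1: derive flow(g,e) via R0 from road(g,e)
round 1: derive flow(h,f) via R0 from road(h,f)
round 1: derive flow(h,g) via R0 from road(h,g)
round 1: derive flow(h,j) via R0 from road(h,j)
round 1: derive flow(i,h) via R0 from road(i,h)
round 1: derive flow(j,d) via R0 from road(j,d)
round 1: derive flow(j,e) via R0 from road(j,e)
round 2: derive flow(c,e) via R1 from flow(c,g), road(g,e)
round 2: derive flow(d,c) via R1 from flow(d,e), road(e,c)
round 2: derive flow(d,f) via R1 from flow(d,e), road(e,f)
round 2: derive flow(d,g) via R1 from flow(d,h), road(h,g)
round 2: derive flow(d,j) via R1 from flow(d,h), road(h,j)
round 2: derive flow(e,g) via R1 from flow(e,c), road(c,g)
round 2: derive flow(g,c) via R1 from flow(g,e), road(e,c)
round 2: derive flow(g,f) via R1 from flow(g,e), road(e,f)
round 2: derive flow(h,d) via R1 from flow(h,j), road(j,d)
round 2: derive flow(h,e) via R1 from flow(h,g), road(g,e)
round 2: derive flow(i,f) via R1 from flow(i,h), road(h,f)
round 2: derive flow(i,g) via R1 from flow(i,h), road(h,g)
round 2: derive flow(i,j) via R1 from flow(i,h), road(h,j)
round 2: derive flow(j,c) via R1 from flow(j,e), road(e,c)
round 2: derive flow(j,f) via R1 from flow(j,e), road(e,f)
round 2: derive flow(j,h) via R1 from flow(j,d), road(d,h)
round 3: derive flow(c,c) via R1 from flow(c,e), road(e,c)
round 3: derive flow(c,f) via R1 from flow(c,e), road(e,f)
round 3: derive flow(d,d) via R1 from flow(d,j), road(j,d)
round 3: derive flow(e,e) via R1 from flow(e,g), road(g,e)
round 3: derive flow(g,g) via R1 from flow(g,c), road(c,g)
round 3: derive flow(h,c) via R1 from flow(h,e), road(e,c)
round 3: derive flow(h,h) via R1 from flow(h,d), road(d,h)
round 3: derive flow(i,d) via R1 from flow(i,j), road(j,d)
round 3: derive flow(i,e) via R1 from flow(i,g), road(g,e)
round 3: derive flow(j,g) via R1 from flow(j,c), road(c,g)
round 3: derive flow(j,j) via R1 from flow(j,h), road(h,j)
round 4: derive flow(i,c) via R1 from flow(i,e), road(e,c)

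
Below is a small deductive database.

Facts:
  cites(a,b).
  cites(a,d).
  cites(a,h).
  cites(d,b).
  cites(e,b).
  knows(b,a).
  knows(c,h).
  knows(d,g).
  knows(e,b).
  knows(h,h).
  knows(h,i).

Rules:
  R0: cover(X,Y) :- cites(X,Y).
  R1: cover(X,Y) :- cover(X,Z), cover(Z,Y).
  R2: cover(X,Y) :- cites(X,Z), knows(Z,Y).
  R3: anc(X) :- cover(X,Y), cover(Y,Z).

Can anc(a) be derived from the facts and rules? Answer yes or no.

yes

round 1: derive cover(a,b) via R0 from cites(a,b)
round 1: derive cover(a,d) via R0 from cites(a,d)
round 1: derive cover(a,h) via R0 from cites(a,h)
round 1: derive cover(d,b) via R0 from cites(d,b)
round 1: derive cover(e,b) via R0 from cites(e,b)
round 1: derive cover(a,a) via R2 from cites(a,b), knows(b,a)
round 1: derive cover(a,g) via R2 from cites(a,d), knows(d,g)
round 1: derive cover(a,i) via R2 from cites(a,h), knows(h,i)
round 1: derive cover(d,a) via R2 from cites(d,b), knows(b,a)
round 1: derive cover(e,a) via R2 from cites(e,b), knows(b,a)
round 2: derive cover(d,d) via R1 from cover(d,a), cover(a,d)
round 2: derive cover(d,g) via R1 from cover(d,a), cover(a,g)
round 2: derive cover(d,h) via R1 from cover(d,a), cover(a,h)
round 2: derive cover(d,i) via R1 from cover(d,a), cover(a,i)
round 2: derive cover(e,d) via R1 from cover(e,a), cover(a,d)
round 2: derive cover(e,g) via R1 from cover(e,a), cover(a,g)
round 2: derive cover(e,h) via R1 from cover(e,a), cover(a,h)
round 2: derive cover(e,i) via R1 from cover(e,a), cover(a,i)
round 2: derive anc(a) via R3 from cover(a,a), cover(a,a)
round 2: derive anc(d) via R3 from cover(d,a), cover(a,a)
round 2: derive anc(e) via R3 from cover(e,a), cover(a,a)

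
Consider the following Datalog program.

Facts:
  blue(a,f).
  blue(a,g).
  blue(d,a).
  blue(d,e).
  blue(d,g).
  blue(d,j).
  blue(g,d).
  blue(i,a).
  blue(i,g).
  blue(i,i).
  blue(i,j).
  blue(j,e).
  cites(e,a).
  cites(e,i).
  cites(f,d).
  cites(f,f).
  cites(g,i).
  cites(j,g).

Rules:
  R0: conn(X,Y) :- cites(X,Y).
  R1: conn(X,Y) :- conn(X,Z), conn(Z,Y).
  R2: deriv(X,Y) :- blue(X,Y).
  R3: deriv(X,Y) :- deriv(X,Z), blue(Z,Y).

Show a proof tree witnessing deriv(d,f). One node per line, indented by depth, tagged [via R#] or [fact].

round 1: derive deriv(a,f) via R2 from blue(a,f)
round 1: derive deriv(a,g) via R2 from blue(a,g)
round 1: derive deriv(d,a) via R2 from blue(d,a)
round 1: derive deriv(d,e) via R2 from blue(d,e)
round 1: derive deriv(d,g) via R2 from blue(d,g)
round 1: derive deriv(d,j) via R2 from blue(d,j)
round 1: derive deriv(g,d) via R2 from blue(g,d)
round 1: derive deriv(i,a) via R2 from blue(i,a)
round 1: derive deriv(i,g) via R2 from blue(i,g)
round 1: derive deriv(i,i) via R2 from blue(i,i)
round 1: derive deriv(i,j) via R2 from blue(i,j)
round 1: derive deriv(j,e) via R2 from blue(j,e)
round 2: derive deriv(a,d) via R3 from deriv(a,g), blue(g,d)
round 2: derive deriv(d,d) via R3 from deriv(d,g), blue(g,d)
round 2: derive deriv(d,f) via R3 from deriv(d,a), blue(a,f)
round 2: derive deriv(g,a) via R3 from deriv(g,d), blue(d,a)
round 2: derive deriv(g,e) via R3 from deriv(g,d), blue(d,e)
round 2: derive deriv(g,g) via R3 from deriv(g,d), blue(d,g)
round 2: derive deriv(g,j) via R3 from deriv(g,d), blue(d,j)
round 2: derive deriv(i,d) via R3 from deriv(i,g), blue(g,d)
round 2: derive deriv(i,e) via R3 from deriv(i,j), blue(j,e)
round 2: derive deriv(i,f) via R3 from deriv(i,a), blue(a,f)
round 3: derive deriv(a,a) via R3 from deriv(a,d), blue(d,a)
round 3: derive deriv(a,e) via R3 from deriv(a,d), blue(d,e)
round 3: derive deriv(a,j) via R3 from deriv(a,d), blue(d,j)
round 3: derive deriv(g,f) via R3 from deriv(g,a), blue(a,f)

deriv(d,f)  [via R3]
  deriv(d,a)  [via R2]
    blue(d,a)  [fact]
  blue(a,f)  [fact]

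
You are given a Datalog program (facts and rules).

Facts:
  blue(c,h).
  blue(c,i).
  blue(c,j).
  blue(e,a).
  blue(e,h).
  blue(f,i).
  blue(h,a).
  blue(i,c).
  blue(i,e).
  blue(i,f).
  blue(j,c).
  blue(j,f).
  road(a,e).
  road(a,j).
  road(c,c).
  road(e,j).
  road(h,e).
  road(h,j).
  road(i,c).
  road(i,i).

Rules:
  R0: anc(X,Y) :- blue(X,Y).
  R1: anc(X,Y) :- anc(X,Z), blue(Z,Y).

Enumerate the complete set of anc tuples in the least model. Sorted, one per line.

round 1: derive anc(c,h) via R0 from blue(c,h)
round 1: derive anc(c,i) via R0 from blue(c,i)
round 1: derive anc(c,j) via R0 from blue(c,j)
round 1: derive anc(e,a) via R0 from blue(e,a)
round 1: derive anc(e,h) via R0 from blue(e,h)
round 1: derive anc(f,i) via R0 from blue(f,i)
round 1: derive anc(h,a) via R0 from blue(h,a)
round 1: derive anc(i,c) via R0 from blue(i,c)
round 1: derive anc(i,e) via R0 from blue(i,e)
round 1: derive anc(i,f) via R0 from blue(i,f)
round 1: derive anc(j,c) via R0 from blue(j,c)
round 1: derive anc(j,f) via R0 from blue(j,f)
round 2: derive anc(c,a) via R1 from anc(c,h), blue(h,a)
round 2: derive anc(c,c) via R1 from anc(c,i), blue(i,c)
round 2: derive anc(c,e) via R1 from anc(c,i), blue(i,e)
round 2: derive anc(c,f) via R1 from anc(c,i), blue(i,f)
round 2: derive anc(f,c) via R1 from anc(f,i), blue(i,c)
round 2: derive anc(f,e) via R1 from anc(f,i), blue(i,e)
round 2: derive anc(f,f) via R1 from anc(f,i), blue(i,f)
round 2: derive anc(i,a) via R1 from anc(i,e), blue(e,a)
round 2: derive anc(i,h) via R1 from anc(i,c), blue(c,h)
round 2: derive anc(i,i) via R1 from anc(i,c), blue(c,i)
round 2: derive anc(i,j) via R1 from anc(i,c), blue(c,j)
round 2: derive anc(j,h) via R1 from anc(j,c), blue(c,h)
round 2: derive anc(j,i) via R1 from anc(j,c), blue(c,i)
round 2: derive anc(j,j) via R1 from anc(j,c), blue(c,j)
round 3: derive anc(f,a) via R1 from anc(f,e), blue(e,a)
round 3: derive anc(f,h) via R1 from anc(f,c), blue(c,h)
round 3: derive anc(f,j) via R1 from anc(f,c), blue(c,j)
round 3: derive anc(j,a) via R1 from anc(j,h), blue(h,a)
round 3: derive anc(j,e) via R1 from anc(j,i), blue(i,e)

anc(c,a)
anc(c,c)
anc(c,e)
anc(c,f)
anc(c,h)
anc(c,i)
anc(c,j)
anc(e,a)
anc(e,h)
anc(f,a)
anc(f,c)
anc(f,e)
anc(f,f)
anc(f,h)
anc(f,i)
anc(f,j)
anc(h,a)
anc(i,a)
anc(i,c)
anc(i,e)
anc(i,f)
anc(i,h)
anc(i,i)
anc(i,j)
anc(j,a)
anc(j,c)
anc(j,e)
anc(j,f)
anc(j,h)
anc(j,i)
anc(j,j)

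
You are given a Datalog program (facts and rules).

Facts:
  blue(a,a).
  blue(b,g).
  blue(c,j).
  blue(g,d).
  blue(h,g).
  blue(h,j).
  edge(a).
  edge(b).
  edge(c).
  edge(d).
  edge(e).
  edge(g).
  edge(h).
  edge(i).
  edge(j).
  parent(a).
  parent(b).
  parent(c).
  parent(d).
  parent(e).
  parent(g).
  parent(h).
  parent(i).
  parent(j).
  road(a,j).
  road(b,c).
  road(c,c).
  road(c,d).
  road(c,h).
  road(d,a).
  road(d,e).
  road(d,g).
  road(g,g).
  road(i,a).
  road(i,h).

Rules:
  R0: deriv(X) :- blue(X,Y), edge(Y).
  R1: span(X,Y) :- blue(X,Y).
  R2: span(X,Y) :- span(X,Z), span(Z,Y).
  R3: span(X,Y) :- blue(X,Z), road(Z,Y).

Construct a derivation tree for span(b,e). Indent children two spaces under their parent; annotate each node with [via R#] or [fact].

span(b,e)  [via R2]
  span(b,g)  [via R1]
    blue(b,g)  [fact]
  span(g,e)  [via R3]
    blue(g,d)  [fact]
    road(d,e)  [fact]

round 1: derive span(a,a) via R1 from blue(a,a)
round 1: derive span(b,g) via R1 from blue(b,g)
round 1: derive span(c,j) via R1 from blue(c,j)
round 1: derive span(g,d) via R1 from blue(g,d)
round 1: derive span(h,g) via R1 from blue(h,g)
round 1: derive span(h,j) via R1 from blue(h,j)
round 1: derive span(a,j) via R3 from blue(a,a), road(a,j)
round 1: derive span(g,a) via R3 from blue(g,d), road(d,a)
round 1: derive span(g,e) via R3 from blue(g,d), road(d,e)
round 1: derive span(g,g) via R3 from blue(g,d), road(d,g)
round 2: derive span(b,a) via R2 from span(b,g), span(g,a)
round 2: derive span(b,d) via R2 from span(b,g), span(g,d)
round 2: derive span(b,e) via R2 from span(b,g), span(g,e)
round 2: derive span(g,j) via R2 from span(g,a), span(a,j)
round 2: derive span(h,a) via R2 from span(h,g), span(g,a)
round 2: derive span(h,d) via R2 from span(h,g), span(g,d)
round 2: derive span(h,e) via R2 from span(h,g), span(g,e)
round 3: derive span(b,j) via R2 from span(b,a), span(a,j)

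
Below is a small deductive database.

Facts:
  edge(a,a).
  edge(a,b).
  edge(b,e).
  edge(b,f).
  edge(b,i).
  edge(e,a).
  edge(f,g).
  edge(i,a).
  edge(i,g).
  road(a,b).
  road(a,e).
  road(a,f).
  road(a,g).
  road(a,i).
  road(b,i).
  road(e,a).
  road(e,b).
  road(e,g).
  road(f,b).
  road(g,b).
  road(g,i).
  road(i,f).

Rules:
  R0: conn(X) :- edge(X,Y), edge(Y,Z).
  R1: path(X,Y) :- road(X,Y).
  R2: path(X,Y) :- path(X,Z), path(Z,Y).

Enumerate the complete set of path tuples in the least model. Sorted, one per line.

path(a,a)
path(a,b)
path(a,e)
path(a,f)
path(a,g)
path(a,i)
path(b,b)
path(b,f)
path(b,i)
path(e,a)
path(e,b)
path(e,e)
path(e,f)
path(e,g)
path(e,i)
path(f,b)
path(f,f)
path(f,i)
path(g,b)
path(g,f)
path(g,i)
path(i,b)
path(i,f)
path(i,i)

round 1: derive path(a,b) via R1 from road(a,b)
round 1: derive path(a,e) via R1 from road(a,e)
round 1: derive path(a,f) via R1 from road(a,f)
round 1: derive path(a,g) via R1 from road(a,g)
round 1: derive path(a,i) via R1 from road(a,i)
round 1: derive path(b,i) via R1 from road(b,i)
round 1: derive path(e,a) via R1 from road(e,a)
round 1: derive path(e,b) via R1 from road(e,b)
round 1: derive path(e,g) via R1 from road(e,g)
round 1: derive path(f,b) via R1 from road(f,b)
round 1: derive path(g,b) via R1 from road(g,b)
round 1: derive path(g,i) via R1 from road(g,i)
round 1: derive path(i,f) via R1 from road(i,f)
round 2: derive path(a,a) via R2 from path(a,e), path(e,a)
round 2: derive path(b,f) via R2 from path(b,i), path(i,f)
round 2: derive path(e,e) via R2 from path(e,a), path(a,e)
round 2: derive path(e,f) via R2 from path(e,a), path(a,f)
round 2: derive path(e,i) via R2 from path(e,a), path(a,i)
round 2: derive path(f,i) via R2 from path(f,b), path(b,i)
round 2: derive path(g,f) via R2 from path(g,i), path(i,f)
round 2: derive path(i,b) via R2 from path(i,f), path(f,b)
round 3: derive path(b,b) via R2 from path(b,f), path(f,b)
round 3: derive path(f,f) via R2 from path(f,b), path(b,f)
round 3: derive path(i,i) via R2 from path(i,b), path(b,i)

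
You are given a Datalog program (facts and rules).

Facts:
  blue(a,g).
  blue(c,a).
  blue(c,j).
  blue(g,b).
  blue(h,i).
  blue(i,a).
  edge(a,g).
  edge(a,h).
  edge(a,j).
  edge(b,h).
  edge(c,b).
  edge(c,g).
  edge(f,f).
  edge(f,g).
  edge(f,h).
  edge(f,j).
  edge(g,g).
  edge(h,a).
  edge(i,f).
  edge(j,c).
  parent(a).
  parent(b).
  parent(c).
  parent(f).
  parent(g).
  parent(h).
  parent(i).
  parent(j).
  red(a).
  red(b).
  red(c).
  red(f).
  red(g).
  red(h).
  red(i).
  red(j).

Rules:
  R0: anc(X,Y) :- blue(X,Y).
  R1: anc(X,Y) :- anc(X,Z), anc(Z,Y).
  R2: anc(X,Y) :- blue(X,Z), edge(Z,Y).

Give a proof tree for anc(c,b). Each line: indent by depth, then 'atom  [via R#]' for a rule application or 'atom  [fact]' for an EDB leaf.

anc(c,b)  [via R1]
  anc(c,g)  [via R2]
    blue(c,a)  [fact]
    edge(a,g)  [fact]
  anc(g,b)  [via R0]
    blue(g,b)  [fact]

round 1: derive anc(a,g) via R0 from blue(a,g)
round 1: derive anc(c,a) via R0 from blue(c,a)
round 1: derive anc(c,j) via R0 from blue(c,j)
round 1: derive anc(g,b) via R0 from blue(g,b)
round 1: derive anc(h,i) via R0 from blue(h,i)
round 1: derive anc(i,a) via R0 from blue(i,a)
round 1: derive anc(c,c) via R2 from blue(c,j), edge(j,c)
round 1: derive anc(c,g) via R2 from blue(c,a), edge(a,g)
round 1: derive anc(c,h) via R2 from blue(c,a), edge(a,h)
round 1: derive anc(g,h) via R2 from blue(g,b), edge(b,h)
round 1: derive anc(h,f) via R2 from blue(h,i), edge(i,f)
round 1: derive anc(i,g) via R2 from blue(i,a), edge(a,g)
round 1: derive anc(i,h) via R2 from blue(i,a), edge(a,h)
round 1: derive anc(i,j) via R2 from blue(i,a), edge(a,j)
round 2: derive anc(a,b) via R1 from anc(a,g), anc(g,b)
round 2: derive anc(a,h) via R1 from anc(a,g), anc(g,h)
round 2: derive anc(c,b) via R1 from anc(c,g), anc(g,b)
round 2: derive anc(c,f) via R1 from anc(c,h), anc(h,f)
round 2: derive anc(c,i) via R1 from anc(c,h), anc(h,i)
round 2: derive anc(g,f) via R1 from anc(g,h), anc(h,f)
round 2: derive anc(g,i) via R1 from anc(g,h), anc(h,i)
round 2: derive anc(h,a) via R1 from anc(h,i), anc(i,a)
round 2: derive anc(h,g) via R1 from anc(h,i), anc(i,g)
round 2: derive anc(h,h) via R1 from anc(h,i), anc(i,h)
round 2: derive anc(h,j) via R1 from anc(h,i), anc(i,j)
round 2: derive anc(i,b) via R1 from anc(i,g), anc(g,b)
round 2: derive anc(i,f) via R1 from anc(i,h), anc(h,f)
round 2: derive anc(i,i) via R1 from anc(i,h), anc(h,i)
round 3: derive anc(a,a) via R1 from anc(a,h), anc(h,a)
round 3: derive anc(a,f) via R1 from anc(a,g), anc(g,f)
round 3: derive anc(a,i) via R1 from anc(a,g), anc(g,i)
round 3: derive anc(a,j) via R1 from anc(a,h), anc(h,j)
round 3: derive anc(g,a) via R1 from anc(g,h), anc(h,a)
round 3: derive anc(g,g) via R1 from anc(g,h), anc(h,g)
round 3: derive anc(g,j) via R1 from anc(g,h), anc(h,j)
round 3: derive anc(h,b) via R1 from anc(h,a), anc(a,b)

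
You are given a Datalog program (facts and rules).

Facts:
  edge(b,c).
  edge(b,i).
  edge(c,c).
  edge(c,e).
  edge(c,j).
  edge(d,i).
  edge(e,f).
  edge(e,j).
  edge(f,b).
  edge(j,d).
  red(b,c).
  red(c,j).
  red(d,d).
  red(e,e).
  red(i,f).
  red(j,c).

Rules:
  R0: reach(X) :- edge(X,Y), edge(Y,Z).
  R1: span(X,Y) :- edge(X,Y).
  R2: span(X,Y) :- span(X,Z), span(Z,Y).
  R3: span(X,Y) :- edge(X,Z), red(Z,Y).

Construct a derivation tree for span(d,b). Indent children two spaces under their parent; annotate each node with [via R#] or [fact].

span(d,b)  [via R2]
  span(d,f)  [via R3]
    edge(d,i)  [fact]
    red(i,f)  [fact]
  span(f,b)  [via R1]
    edge(f,b)  [fact]

round 1: derive span(b,c) via R1 from edge(b,c)
round 1: derive span(b,i) via R1 from edge(b,i)
round 1: derive span(c,c) via R1 from edge(c,c)
round 1: derive span(c,e) via R1 from edge(c,e)
round 1: derive span(c,j) via R1 from edge(c,j)
round 1: derive span(d,i) via R1 from edge(d,i)
round 1: derive span(e,f) via R1 from edge(e,f)
round 1: derive span(e,j) via R1 from edge(e,j)
round 1: derive span(f,b) via R1 from edge(f,b)
round 1: derive span(j,d) via R1 from edge(j,d)
round 1: derive span(b,f) via R3 from edge(b,i), red(i,f)
round 1: derive span(b,j) via R3 from edge(b,c), red(c,j)
round 1: derive span(d,f) via R3 from edge(d,i), red(i,f)
round 1: derive span(e,c) via R3 from edge(e,j), red(j,c)
round 1: derive span(f,c) via R3 from edge(f,b), red(b,c)
round 2: derive span(b,b) via R2 from span(b,f), span(f,b)
round 2: derive span(b,d) via R2 from span(b,j), span(j,d)
round 2: derive span(b,e) via R2 from span(b,c), span(c,e)
round 2: derive span(c,d) via R2 from span(c,j), span(j,d)
round 2: derive span(c,f) via R2 from span(c,e), span(e,f)
round 2: derive span(d,b) via R2 from span(d,f), span(f,b)
round 2: derive span(d,c) via R2 from span(d,f), span(f,c)
round 2: derive span(e,b) via R2 from span(e,f), span(f,b)
round 2: derive span(e,d) via R2 from span(e,j), span(j,d)
round 2: derive span(e,e) via R2 from span(e,c), span(c,e)
round 2: derive span(f,e) via R2 from span(f,c), span(c,e)
round 2: derive span(f,f) via R2 from span(f,b), span(b,f)
round 2: derive span(f,i) via R2 from span(f,b), span(b,i)
round 2: derive span(f,j) via R2 from span(f,b), span(b,j)
round 2: derive span(j,f) via R2 from span(j,d), span(d,f)
round 2: derive span(j,i) via R2 from span(j,d), span(d,i)
round 3: derive span(c,b) via R2 from span(c,d), span(d,b)
round 3: derive span(c,i) via R2 from span(c,d), span(d,i)
round 3: derive span(d,d) via R2 from span(d,b), span(b,d)
round 3: derive span(d,e) via R2 from span(d,b), span(b,e)
round 3: derive span(d,j) via R2 from span(d,b), span(b,j)
round 3: derive span(e,i) via R2 from span(e,b), span(b,i)
round 3: derive span(f,d) via R2 from span(f,b), span(b,d)
round 3: derive span(j,b) via R2 from span(j,d), span(d,b)
round 3: derive span(j,c) via R2 from span(j,d), span(d,c)
round 3: derive span(j,e) via R2 from span(j,f), span(f,e)
round 3: derive span(j,j) via R2 from span(j,f), span(f,j)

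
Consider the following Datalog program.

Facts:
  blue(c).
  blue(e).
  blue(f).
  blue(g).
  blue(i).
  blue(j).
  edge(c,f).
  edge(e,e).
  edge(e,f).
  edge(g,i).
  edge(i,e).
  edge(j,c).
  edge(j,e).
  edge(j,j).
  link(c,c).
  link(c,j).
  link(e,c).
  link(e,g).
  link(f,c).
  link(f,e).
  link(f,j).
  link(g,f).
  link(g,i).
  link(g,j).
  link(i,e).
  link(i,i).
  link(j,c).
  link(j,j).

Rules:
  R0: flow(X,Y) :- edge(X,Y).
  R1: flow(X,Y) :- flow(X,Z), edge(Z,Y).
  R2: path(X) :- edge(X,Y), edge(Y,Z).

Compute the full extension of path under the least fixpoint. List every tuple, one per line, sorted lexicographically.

path(e)
path(g)
path(i)
path(j)

round 1: derive path(e) via R2 from edge(e,e), edge(e,e)
round 1: derive path(g) via R2 from edge(g,i), edge(i,e)
round 1: derive path(i) via R2 from edge(i,e), edge(e,e)
round 1: derive path(j) via R2 from edge(j,c), edge(c,f)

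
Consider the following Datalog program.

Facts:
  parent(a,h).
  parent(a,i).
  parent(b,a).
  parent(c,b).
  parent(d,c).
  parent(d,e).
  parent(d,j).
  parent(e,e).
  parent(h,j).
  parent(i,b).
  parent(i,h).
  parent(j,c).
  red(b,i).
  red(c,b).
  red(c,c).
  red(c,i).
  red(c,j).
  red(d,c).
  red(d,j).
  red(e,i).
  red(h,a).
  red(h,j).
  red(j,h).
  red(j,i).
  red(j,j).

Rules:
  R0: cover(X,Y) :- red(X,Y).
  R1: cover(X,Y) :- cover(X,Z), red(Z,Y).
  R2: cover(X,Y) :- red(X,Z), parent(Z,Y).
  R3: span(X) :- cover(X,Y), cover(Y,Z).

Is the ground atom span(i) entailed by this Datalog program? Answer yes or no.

round 1: derive cover(b,i) via R0 from red(b,i)
round 1: derive cover(c,b) via R0 from red(c,b)
round 1: derive cover(c,c) via R0 from red(c,c)
round 1: derive cover(c,i) via R0 from red(c,i)
round 1: derive cover(c,j) via R0 from red(c,j)
round 1: derive cover(d,c) via R0 from red(d,c)
round 1: derive cover(d,j) via R0 from red(d,j)
round 1: derive cover(e,i) via R0 from red(e,i)
round 1: derive cover(h,a) via R0 from red(h,a)
round 1: derive cover(h,j) via R0 from red(h,j)
round 1: derive cover(j,h) via R0 from red(j,h)
round 1: derive cover(j,i) via R0 from red(j,i)
round 1: derive cover(j,j) via R0 from red(j,j)
round 1: derive cover(b,b) via R2 from red(b,i), parent(i,b)
round 1: derive cover(b,h) via R2 from red(b,i), parent(i,h)
round 1: derive cover(c,a) via R2 from red(c,b), parent(b,a)
round 1: derive cover(c,h) via R2 from red(c,i), parent(i,h)
round 1: derive cover(d,b) via R2 from red(d,c), parent(c,b)
round 1: derive cover(e,b) via R2 from red(e,i), parent(i,b)
round 1: derive cover(e,h) via R2 from red(e,i), parent(i,h)
round 1: derive cover(h,c) via R2 from red(h,j), parent(j,c)
round 1: derive cover(h,h) via R2 from red(h,a), parent(a,h)
round 1: derive cover(h,i) via R2 from red(h,a), parent(a,i)
round 1: derive cover(j,b) via R2 from red(j,i), parent(i,b)
round 1: derive cover(j,c) via R2 from red(j,j), parent(j,c)
round 2: derive cover(b,a) via R1 from cover(b,h), red(h,a)
round 2: derive cover(b,j) via R1 from cover(b,h), red(h,j)
round 2: derive cover(d,h) via R1 from cover(d,j), red(j,h)
round 2: derive cover(d,i) via R1 from cover(d,b), red(b,i)
round 2: derive cover(e,a) via R1 from cover(e,h), red(h,a)
round 2: derive cover(e,j) via R1 from cover(e,h), red(h,j)
round 2: derive cover(h,b) via R1 from cover(h,c), red(c,b)
round 2: derive cover(j,a) via R1 from cover(j,h), red(h,a)
round 2: derive span(b) via R3 from cover(b,b), cover(b,b)
round 2: derive span(c) via R3 from cover(c,b), cover(b,b)
round 2: derive span(d) via R3 from cover(d,b), cover(b,b)
round 2: derive span(e) via R3 from cover(e,b), cover(b,b)
round 2: derive span(h) via R3 from cover(h,c), cover(c,a)
round 2: derive span(j) via R3 from cover(j,b), cover(b,b)
round 3: derive cover(d,a) via R1 from cover(d,h), red(h,a)

no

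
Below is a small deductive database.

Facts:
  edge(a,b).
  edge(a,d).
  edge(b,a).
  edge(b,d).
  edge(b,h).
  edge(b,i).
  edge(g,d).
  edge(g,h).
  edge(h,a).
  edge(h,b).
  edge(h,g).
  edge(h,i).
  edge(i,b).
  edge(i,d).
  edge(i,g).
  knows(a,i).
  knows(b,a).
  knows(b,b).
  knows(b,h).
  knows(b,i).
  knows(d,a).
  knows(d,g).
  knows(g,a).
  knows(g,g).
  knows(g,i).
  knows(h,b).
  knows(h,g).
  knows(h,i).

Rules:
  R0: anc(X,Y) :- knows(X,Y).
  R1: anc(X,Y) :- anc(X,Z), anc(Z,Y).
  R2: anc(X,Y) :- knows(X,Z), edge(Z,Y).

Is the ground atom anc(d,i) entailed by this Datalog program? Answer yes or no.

round 1: derive anc(a,i) via R0 from knows(a,i)
round 1: derive anc(b,a) via R0 from knows(b,a)
round 1: derive anc(b,b) via R0 from knows(b,b)
round 1: derive anc(b,h) via R0 from knows(b,h)
round 1: derive anc(b,i) via R0 from knows(b,i)
round 1: derive anc(d,a) via R0 from knows(d,a)
round 1: derive anc(d,g) via R0 from knows(d,g)
round 1: derive anc(g,a) via R0 from knows(g,a)
round 1: derive anc(g,g) via R0 from knows(g,g)
round 1: derive anc(g,i) via R0 from knows(g,i)
round 1: derive anc(h,b) via R0 from knows(h,b)
round 1: derive anc(h,g) via R0 from knows(h,g)
round 1: derive anc(h,i) via R0 from knows(h,i)
round 1: derive anc(a,b) via R2 from knows(a,i), edge(i,b)
round 1: derive anc(a,d) via R2 from knows(a,i), edge(i,d)
round 1: derive anc(a,g) via R2 from knows(a,i), edge(i,g)
round 1: derive anc(b,d) via R2 from knows(b,a), edge(a,d)
round 1: derive anc(b,g) via R2 from knows(b,h), edge(h,g)
round 1: derive anc(d,b) via R2 from knows(d,a), edge(a,b)
round 1: derive anc(d,d) via R2 from knows(d,a), edge(a,d)
round 1: derive anc(d,h) via R2 from knows(d,g), edge(g,h)
round 1: derive anc(g,b) via R2 from knows(g,a), edge(a,b)
round 1: derive anc(g,d) via R2 from knows(g,a), edge(a,d)
round 1: derive anc(g,h) via R2 from knows(g,g), edge(g,h)
round 1: derive anc(h,a) via R2 from knows(h,b), edge(b,a)
round 1: derive anc(h,d) via R2 from knows(h,b), edge(b,d)
round 1: derive anc(h,h) via R2 from knows(h,b), edge(b,h)
round 2: derive anc(a,a) via R1 from anc(a,b), anc(b,a)
round 2: derive anc(a,h) via R1 from anc(a,b), anc(b,h)
round 2: derive anc(d,i) via R1 from anc(d,a), anc(a,i)

yes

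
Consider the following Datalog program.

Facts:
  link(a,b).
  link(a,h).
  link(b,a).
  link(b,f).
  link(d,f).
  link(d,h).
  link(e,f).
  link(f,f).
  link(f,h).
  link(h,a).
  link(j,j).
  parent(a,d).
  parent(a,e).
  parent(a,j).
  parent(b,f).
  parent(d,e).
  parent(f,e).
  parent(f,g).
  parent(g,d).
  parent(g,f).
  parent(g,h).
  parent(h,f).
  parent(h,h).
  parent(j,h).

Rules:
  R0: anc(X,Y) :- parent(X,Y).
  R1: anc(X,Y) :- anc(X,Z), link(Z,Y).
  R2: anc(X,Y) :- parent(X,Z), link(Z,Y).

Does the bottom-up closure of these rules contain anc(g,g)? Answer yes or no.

round 1: derive anc(a,d) via R0 from parent(a,d)
round 1: derive anc(a,e) via R0 from parent(a,e)
round 1: derive anc(a,j) via R0 from parent(a,j)
round 1: derive anc(b,f) via R0 from parent(b,f)
round 1: derive anc(d,e) via R0 from parent(d,e)
round 1: derive anc(f,e) via R0 from parent(f,e)
round 1: derive anc(f,g) via R0 from parent(f,g)
round 1: derive anc(g,d) via R0 from parent(g,d)
round 1: derive anc(g,f) via R0 from parent(g,f)
round 1: derive anc(g,h) via R0 from parent(g,h)
round 1: derive anc(h,f) via R0 from parent(h,f)
round 1: derive anc(h,h) via R0 from parent(h,h)
round 1: derive anc(j,h) via R0 from parent(j,h)
round 1: derive anc(a,f) via R2 from parent(a,d), link(d,f)
round 1: derive anc(a,h) via R2 from parent(a,d), link(d,h)
round 1: derive anc(b,h) via R2 from parent(b,f), link(f,h)
round 1: derive anc(d,f) via R2 from parent(d,e), link(e,f)
round 1: derive anc(f,f) via R2 from parent(f,e), link(e,f)
round 1: derive anc(g,a) via R2 from parent(g,h), link(h,a)
round 1: derive anc(h,a) via R2 from parent(h,h), link(h,a)
round 1: derive anc(j,a) via R2 from parent(j,h), link(h,a)
round 2: derive anc(a,a) via R1 from anc(a,h), link(h,a)
round 2: derive anc(b,a) via R1 from anc(b,h), link(h,a)
round 2: derive anc(d,h) via R1 from anc(d,f), link(f,h)
round 2: derive anc(f,h) via R1 from anc(f,f), link(f,h)
round 2: derive anc(g,b) via R1 from anc(g,a), link(a,b)
round 2: derive anc(h,b) via R1 from anc(h,a), link(a,b)
round 2: derive anc(j,b) via R1 from anc(j,a), link(a,b)
round 3: derive anc(a,b) via R1 from anc(a,a), link(a,b)
round 3: derive anc(b,b) via R1 from anc(b,a), link(a,b)
round 3: derive anc(d,a) via R1 from anc(d,h), link(h,a)
round 3: derive anc(f,a) via R1 from anc(f,h), link(h,a)
round 3: derive anc(j,f) via R1 from anc(j,b), link(b,f)
round 4: derive anc(d,b) via R1 from anc(d,a), link(a,b)
round 4: derive anc(f,b) via R1 from anc(f,a), link(a,b)

no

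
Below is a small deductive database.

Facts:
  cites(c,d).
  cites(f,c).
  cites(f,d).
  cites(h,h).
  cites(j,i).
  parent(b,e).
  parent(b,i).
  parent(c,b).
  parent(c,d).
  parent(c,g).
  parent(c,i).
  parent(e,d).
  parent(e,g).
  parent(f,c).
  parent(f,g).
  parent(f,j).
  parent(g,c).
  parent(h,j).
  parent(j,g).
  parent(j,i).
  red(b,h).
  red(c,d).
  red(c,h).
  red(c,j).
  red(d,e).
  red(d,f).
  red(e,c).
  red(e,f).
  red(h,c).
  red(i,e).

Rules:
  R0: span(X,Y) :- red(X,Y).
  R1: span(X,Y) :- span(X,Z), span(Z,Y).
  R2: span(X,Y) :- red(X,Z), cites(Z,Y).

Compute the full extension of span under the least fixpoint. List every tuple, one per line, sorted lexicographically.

span(b,c)
span(b,d)
span(b,e)
span(b,f)
span(b,h)
span(b,i)
span(b,j)
span(c,c)
span(c,d)
span(c,e)
span(c,f)
span(c,h)
span(c,i)
span(c,j)
span(d,c)
span(d,d)
span(d,e)
span(d,f)
span(d,h)
span(d,i)
span(d,j)
span(e,c)
span(e,d)
span(e,e)
span(e,f)
span(e,h)
span(e,i)
span(e,j)
span(h,c)
span(h,d)
span(h,e)
span(h,f)
span(h,h)
span(h,i)
span(h,j)
span(i,c)
span(i,d)
span(i,e)
span(i,f)
span(i,h)
span(i,i)
span(i,j)

round 1: derive span(b,h) via R0 from red(b,h)
round 1: derive span(c,d) via R0 from red(c,d)
round 1: derive span(c,h) via R0 from red(c,h)
round 1: derive span(c,j) via R0 from red(c,j)
round 1: derive span(d,e) via R0 from red(d,e)
round 1: derive span(d,f) via R0 from red(d,f)
round 1: derive span(e,c) via R0 from red(e,c)
round 1: derive span(e,f) via R0 from red(e,f)
round 1: derive span(h,c) via R0 from red(h,c)
round 1: derive span(i,e) via R0 from red(i,e)
round 1: derive span(c,i) via R2 from red(c,j), cites(j,i)
round 1: derive span(d,c) via R2 from red(d,f), cites(f,c)
round 1: derive span(d,d) via R2 from red(d,f), cites(f,d)
round 1: derive span(e,d) via R2 from red(e,c), cites(c,d)
round 1: derive span(h,d) via R2 from red(h,c), cites(c,d)
round 2: derive span(b,c) via R1 from span(b,h), span(h,c)
round 2: derive span(b,d) via R1 from span(b,h), span(h,d)
round 2: derive span(c,c) via R1 from span(c,d), span(d,c)
round 2: derive span(c,e) via R1 from span(c,d), span(d,e)
round 2: derive span(c,f) via R1 from span(c,d), span(d,f)
round 2: derive span(d,h) via R1 from span(d,c), span(c,h)
round 2: derive span(d,i) via R1 from span(d,c), span(c,i)
round 2: derive span(d,j) via R1 from span(d,c), span(c,j)
round 2: derive span(e,e) via R1 from span(e,d), span(d,e)
round 2: derive span(e,h) via R1 from span(e,c), span(c,h)
round 2: derive span(e,i) via R1 from span(e,c), span(c,i)
round 2: derive span(e,j) via R1 from span(e,c), span(c,j)
round 2: derive span(h,e) via R1 from span(h,d), span(d,e)
round 2: derive span(h,f) via R1 from span(h,d), span(d,f)
round 2: derive span(h,h) via R1 from span(h,c), span(c,h)
round 2: derive span(h,i) via R1 from span(h,c), span(c,i)
round 2: derive span(h,j) via R1 from span(h,c), span(c,j)
round 2: derive span(i,c) via R1 from span(i,e), span(e,c)
round 2: derive span(i,d) via R1 from span(i,e), span(e,d)
round 2: derive span(i,f) via R1 from span(i,e), span(e,f)
round 3: derive span(b,e) via R1 from span(b,c), span(c,e)
round 3: derive span(b,f) via R1 from span(b,c), span(c,f)
round 3: derive span(b,i) via R1 from span(b,c), span(c,i)
round 3: derive span(b,j) via R1 from span(b,c), span(c,j)
round 3: derive span(i,h) via R1 from span(i,c), span(c,h)
round 3: derive span(i,i) via R1 from span(i,c), span(c,i)
round 3: derive span(i,j) via R1 from span(i,c), span(c,j)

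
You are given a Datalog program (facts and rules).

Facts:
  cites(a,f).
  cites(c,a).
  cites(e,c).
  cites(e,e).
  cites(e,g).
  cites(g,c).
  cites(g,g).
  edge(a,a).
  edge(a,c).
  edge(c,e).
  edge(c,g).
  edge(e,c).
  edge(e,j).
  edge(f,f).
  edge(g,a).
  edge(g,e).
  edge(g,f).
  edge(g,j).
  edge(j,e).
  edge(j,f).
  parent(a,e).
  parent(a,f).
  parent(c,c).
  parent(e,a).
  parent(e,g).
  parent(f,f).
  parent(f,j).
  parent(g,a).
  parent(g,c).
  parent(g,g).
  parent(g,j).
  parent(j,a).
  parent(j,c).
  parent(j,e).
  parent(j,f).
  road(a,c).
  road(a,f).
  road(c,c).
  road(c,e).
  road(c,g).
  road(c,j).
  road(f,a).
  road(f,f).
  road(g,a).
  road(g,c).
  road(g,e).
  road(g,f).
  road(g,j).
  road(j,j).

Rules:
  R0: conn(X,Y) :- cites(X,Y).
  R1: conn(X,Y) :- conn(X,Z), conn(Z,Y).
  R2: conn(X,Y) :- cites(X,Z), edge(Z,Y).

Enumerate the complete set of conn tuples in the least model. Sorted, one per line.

round 1: derive conn(a,f) via R0 from cites(a,f)
round 1: derive conn(c,a) via R0 from cites(c,a)
round 1: derive conn(e,c) via R0 from cites(e,c)
round 1: derive conn(e,e) via R0 from cites(e,e)
round 1: derive conn(e,g) via R0 from cites(e,g)
round 1: derive conn(g,c) via R0 from cites(g,c)
round 1: derive conn(g,g) via R0 from cites(g,g)
round 1: derive conn(c,c) via R2 from cites(c,a), edge(a,c)
round 1: derive conn(e,a) via R2 from cites(e,g), edge(g,a)
round 1: derive conn(e,f) via R2 from cites(e,g), edge(g,f)
round 1: derive conn(e,j) via R2 from cites(e,e), edge(e,j)
round 1: derive conn(g,a) via R2 from cites(g,g), edge(g,a)
round 1: derive conn(g,e) via R2 from cites(g,c), edge(c,e)
round 1: derive conn(g,f) via R2 from cites(g,g), edge(g,f)
round 1: derive conn(g,j) via R2 from cites(g,g), edge(g,j)
round 2: derive conn(c,f) via R1 from conn(c,a), conn(a,f)

conn(a,f)
conn(c,a)
conn(c,c)
conn(c,f)
conn(e,a)
conn(e,c)
conn(e,e)
conn(e,f)
conn(e,g)
conn(e,j)
conn(g,a)
conn(g,c)
conn(g,e)
conn(g,f)
conn(g,g)
conn(g,j)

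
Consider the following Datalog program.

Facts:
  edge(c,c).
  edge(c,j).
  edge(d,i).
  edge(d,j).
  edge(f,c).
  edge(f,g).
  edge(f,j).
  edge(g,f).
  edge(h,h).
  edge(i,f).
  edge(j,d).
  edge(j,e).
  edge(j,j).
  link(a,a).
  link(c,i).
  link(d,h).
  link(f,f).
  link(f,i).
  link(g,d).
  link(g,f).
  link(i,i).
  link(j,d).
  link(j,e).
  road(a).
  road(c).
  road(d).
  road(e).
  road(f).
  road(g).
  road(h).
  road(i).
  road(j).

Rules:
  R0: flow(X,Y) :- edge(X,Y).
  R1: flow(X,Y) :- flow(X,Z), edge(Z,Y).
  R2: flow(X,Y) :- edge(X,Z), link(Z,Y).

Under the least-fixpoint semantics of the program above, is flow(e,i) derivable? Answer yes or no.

round 1: derive flow(c,c) via R0 from edge(c,c)
round 1: derive flow(c,j) via R0 from edge(c,j)
round 1: derive flow(d,i) via R0 from edge(d,i)
round 1: derive flow(d,j) via R0 from edge(d,j)
round 1: derive flow(f,c) via R0 from edge(f,c)
round 1: derive flow(f,g) via R0 from edge(f,g)
round 1: derive flow(f,j) via R0 from edge(f,j)
round 1: derive flow(g,f) via R0 from edge(g,f)
round 1: derive flow(h,h) via R0 from edge(h,h)
round 1: derive flow(i,f) via R0 from edge(i,f)
round 1: derive flow(j,d) via R0 from edge(j,d)
round 1: derive flow(j,e) via R0 from edge(j,e)
round 1: derive flow(j,j) via R0 from edge(j,j)
round 1: derive flow(c,d) via R2 from edge(c,j), link(j,d)
round 1: derive flow(c,e) via R2 from edge(c,j), link(j,e)
round 1: derive flow(c,i) via R2 from edge(c,c), link(c,i)
round 1: derive flow(d,d) via R2 from edge(d,j), link(j,d)
round 1: derive flow(d,e) via R2 from edge(d,j), link(j,e)
round 1: derive flow(f,d) via R2 from edge(f,g), link(g,d)
round 1: derive flow(f,e) via R2 from edge(f,j), link(j,e)
round 1: derive flow(f,f) via R2 from edge(f,g), link(g,f)
round 1: derive flow(f,i) via R2 from edge(f,c), link(c,i)
round 1: derive flow(g,i) via R2 from edge(g,f), link(f,i)
round 1: derive flow(i,i) via R2 from edge(i,f), link(f,i)
round 1: derive flow(j,h) via R2 from edge(j,d), link(d,h)
round 2: derive flow(c,f) via R1 from flow(c,i), edge(i,f)
round 2: derive flow(d,f) via R1 from flow(d,i), edge(i,f)
round 2: derive flow(g,c) via R1 from flow(g,f), edge(f,c)
round 2: derive flow(g,g) via R1 from flow(g,f), edge(f,g)
round 2: derive flow(g,j) via R1 from flow(g,f), edge(f,j)
round 2: derive flow(i,c) via R1 from flow(i,f), edge(f,c)
round 2: derive flow(i,g) via R1 from flow(i,f), edge(f,g)
round 2: derive flow(i,j) via R1 from flow(i,f), edge(f,j)
round 2: derive flow(j,i) via R1 from flow(j,d), edge(d,i)
round 3: derive flow(c,g) via R1 from flow(c,f), edge(f,g)
round 3: derive flow(d,c) via R1 from flow(d,f), edge(f,c)
round 3: derive flow(d,g) via R1 from flow(d,f), edge(f,g)
round 3: derive flow(g,d) via R1 from flow(g,j), edge(j,d)
round 3: derive flow(g,e) via R1 from flow(g,j), edge(j,e)
round 3: derive flow(i,d) via R1 from flow(i,j), edge(j,d)
round 3: derive flow(i,e) via R1 from flow(i,j), edge(j,e)
round 3: derive flow(j,f) via R1 from flow(j,i), edge(i,f)
round 4: derive flow(j,c) via R1 from flow(j,f), edge(f,c)
round 4: derive flow(j,g) via R1 from flow(j,f), edge(f,g)

no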